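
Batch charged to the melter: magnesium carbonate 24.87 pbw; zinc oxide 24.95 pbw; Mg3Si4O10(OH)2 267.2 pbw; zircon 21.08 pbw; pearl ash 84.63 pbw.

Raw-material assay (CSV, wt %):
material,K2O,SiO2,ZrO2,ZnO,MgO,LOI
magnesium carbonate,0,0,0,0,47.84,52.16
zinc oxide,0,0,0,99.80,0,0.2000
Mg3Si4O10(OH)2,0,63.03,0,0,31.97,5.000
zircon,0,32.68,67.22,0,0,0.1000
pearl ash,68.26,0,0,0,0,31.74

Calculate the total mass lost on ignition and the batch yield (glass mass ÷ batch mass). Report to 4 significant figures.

All internal work holds exact precision from first step to last — intermediates are printed, rounded to 4 significant digits, in the working; every reported value undergoes a single rounding — derived quantities, including five oxide percentages, totals, net glass mass, the yield, ignition loss, are rebuilt starting from the weights on 369.5 pbw of glass in exact precision, as they appear in the problem or answer text.
Material-by-material LOI:
  magnesium carbonate: 24.87 × 0.5216 = 12.97 pbw
  zinc oxide: 24.95 × 0.002000 = 0.04990 pbw
  Mg3Si4O10(OH)2: 267.2 × 0.05000 = 13.36 pbw
  zircon: 21.08 × 0.001000 = 0.02108 pbw
  pearl ash: 84.63 × 0.3174 = 26.86 pbw
Total LOI = 53.26 pbw
Glass = batch − LOI = 422.7 − 53.26 = 369.5 pbw

LOI loss = 53.26 pbw; glass = 369.5 pbw; yield = 87.40%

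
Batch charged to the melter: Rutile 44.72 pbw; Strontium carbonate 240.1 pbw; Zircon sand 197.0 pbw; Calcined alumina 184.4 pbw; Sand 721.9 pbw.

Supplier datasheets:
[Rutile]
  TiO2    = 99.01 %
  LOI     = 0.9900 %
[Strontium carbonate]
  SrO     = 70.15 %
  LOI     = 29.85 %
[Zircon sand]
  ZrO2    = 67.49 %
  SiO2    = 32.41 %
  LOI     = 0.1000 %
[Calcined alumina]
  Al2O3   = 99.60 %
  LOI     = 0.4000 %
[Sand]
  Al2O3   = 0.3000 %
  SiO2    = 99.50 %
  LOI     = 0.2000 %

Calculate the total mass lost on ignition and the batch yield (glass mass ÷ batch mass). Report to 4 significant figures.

LOI loss = 74.49 pbw; glass = 1314 pbw; yield = 94.63%

Values along the way are shown rounded to four significant figures. All arithmetic holds full float precision through the solve — each reported value is rounded once only. The derived quantities (ignition loss, net glass mass, yield, the totals, the five compositions) are re-derived at full precision from the batch weights at 1314 pbw of glass precisely as stated by problem or answer.
Material-by-material LOI:
  Rutile: 44.72 × 0.009900 = 0.4427 pbw
  Strontium carbonate: 240.1 × 0.2985 = 71.67 pbw
  Zircon sand: 197.0 × 0.001000 = 0.1970 pbw
  Calcined alumina: 184.4 × 0.004000 = 0.7376 pbw
  Sand: 721.9 × 0.002000 = 1.444 pbw
Total LOI = 74.49 pbw
Glass = batch − LOI = 1388 − 74.49 = 1314 pbw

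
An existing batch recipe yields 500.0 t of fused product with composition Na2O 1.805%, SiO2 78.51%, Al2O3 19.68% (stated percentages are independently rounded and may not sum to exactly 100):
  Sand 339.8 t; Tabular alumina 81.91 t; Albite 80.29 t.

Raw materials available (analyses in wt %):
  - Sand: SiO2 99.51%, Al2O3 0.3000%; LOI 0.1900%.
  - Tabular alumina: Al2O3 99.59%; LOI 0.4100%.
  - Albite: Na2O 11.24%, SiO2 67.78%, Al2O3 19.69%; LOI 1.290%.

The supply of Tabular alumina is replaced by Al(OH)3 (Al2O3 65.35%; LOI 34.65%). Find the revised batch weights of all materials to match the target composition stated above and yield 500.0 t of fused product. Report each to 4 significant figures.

Each numeric step runs at full precision in every operation; in-progress results are displayed rounded off to 4 significant digits when written out. A single rounding yields every reported figure — all derived quantities, which include the three compositions, LOI, the yield, totals, net glass mass, are rebuilt in full float precision, as set out in problem or answer, from the weighed amounts on 500.0 t of glass.
Oxide mass targets, per 500.0 t fused product:
  Na2O: 1.805% × 500.0 = 9.025 t
  SiO2: 78.51% × 500.0 = 392.6 t
  Al2O3: 19.68% × 500.0 = 98.40 t
A balance pass over the oxides, applying the batch weights above, for the quoted basis mass (summed amounts equal target values up to rounding of the answer):
  Na2O: 80.29·0.1124 = 9.025 t (target 9.025 t)
  SiO2: 339.8·0.9951 + 80.29·0.6778 = 392.6 t (target 392.6 t)
  Al2O3: 339.8·0.003000 + 124.8·0.6535 + 80.29·0.1969 = 98.39 t (target 98.40 t)
Glass-mass bookkeeping: net batch after ignition = 500.0 t (oxide target masses add up to 500.0 t; the stated basis being 500.0 t — a pure rounding effect).
Total batch = Σ batch = 544.9 t; Σ batch·LOI gives LOI loss = 44.92 t; yield = glass ÷ total batch = 91.76%.

Revised batch per 500.0 t fused product:
  Sand: 339.8 t
  Al(OH)3: 124.8 t
  Albite: 80.29 t
Total batch = 544.9 t; LOI loss = 44.92 t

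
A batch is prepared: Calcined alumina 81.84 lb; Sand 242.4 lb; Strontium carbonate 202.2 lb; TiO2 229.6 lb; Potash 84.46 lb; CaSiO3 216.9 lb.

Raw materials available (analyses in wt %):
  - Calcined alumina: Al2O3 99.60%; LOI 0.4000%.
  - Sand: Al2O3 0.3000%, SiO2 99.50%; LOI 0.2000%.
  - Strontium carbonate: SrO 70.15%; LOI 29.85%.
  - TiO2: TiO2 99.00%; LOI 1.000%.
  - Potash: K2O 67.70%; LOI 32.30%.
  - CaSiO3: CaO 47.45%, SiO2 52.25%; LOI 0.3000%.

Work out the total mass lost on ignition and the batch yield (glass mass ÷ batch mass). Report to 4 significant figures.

Intermediates are shown, rounded to 4 significant digits, on the page — the whole derivation carries exact precision at each step — exactly one rounding is applied to each reported figure — derived quantities are computed using the weight values on 966.0 lb of glass in full float precision (the six compositions, totals, LOI, glass mass, the yield), as quoted within the problem or the answer.
Loss on ignition, line by line:
  Calcined alumina: 81.84 × 0.004000 = 0.3274 lb
  Sand: 242.4 × 0.002000 = 0.4848 lb
  Strontium carbonate: 202.2 × 0.2985 = 60.36 lb
  TiO2: 229.6 × 0.01000 = 2.296 lb
  Potash: 84.46 × 0.3230 = 27.28 lb
  CaSiO3: 216.9 × 0.003000 = 0.6507 lb
Total LOI = 91.40 lb
Glass = batch − LOI = 1057 − 91.40 = 966.0 lb

LOI loss = 91.40 lb; glass = 966.0 lb; yield = 91.36%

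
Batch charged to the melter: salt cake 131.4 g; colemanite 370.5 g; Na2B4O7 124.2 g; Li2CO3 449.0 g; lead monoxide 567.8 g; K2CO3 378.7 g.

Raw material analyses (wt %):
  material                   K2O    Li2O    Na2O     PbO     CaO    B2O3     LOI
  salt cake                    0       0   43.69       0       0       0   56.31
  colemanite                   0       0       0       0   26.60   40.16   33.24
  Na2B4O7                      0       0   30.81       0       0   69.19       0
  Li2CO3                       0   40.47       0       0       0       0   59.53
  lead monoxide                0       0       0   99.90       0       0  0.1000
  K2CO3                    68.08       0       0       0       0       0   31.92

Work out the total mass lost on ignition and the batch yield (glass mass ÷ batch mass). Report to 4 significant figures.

All arithmetic runs at full float precision at each step; intermediates appear, with 4-significant-digit rounding, in the printout; every reported number includes exactly one rounding. Derived quantities (net glass mass, ignition loss, the yield, totals, six oxide percentages) are re-derived starting from the weights at 1436 g of glass at exact precision precisely as stated by problem or answer.
Ignition loss by material:
  salt cake: 131.4 × 0.5631 = 73.99 g
  colemanite: 370.5 × 0.3324 = 123.2 g
  Na2B4O7: 124.2 × 0 = 0 g
  Li2CO3: 449.0 × 0.5953 = 267.3 g
  lead monoxide: 567.8 × 0.001000 = 0.5678 g
  K2CO3: 378.7 × 0.3192 = 120.9 g
Total LOI = 585.9 g
Glass = batch − LOI = 2022 − 585.9 = 1436 g

LOI loss = 585.9 g; glass = 1436 g; yield = 71.02%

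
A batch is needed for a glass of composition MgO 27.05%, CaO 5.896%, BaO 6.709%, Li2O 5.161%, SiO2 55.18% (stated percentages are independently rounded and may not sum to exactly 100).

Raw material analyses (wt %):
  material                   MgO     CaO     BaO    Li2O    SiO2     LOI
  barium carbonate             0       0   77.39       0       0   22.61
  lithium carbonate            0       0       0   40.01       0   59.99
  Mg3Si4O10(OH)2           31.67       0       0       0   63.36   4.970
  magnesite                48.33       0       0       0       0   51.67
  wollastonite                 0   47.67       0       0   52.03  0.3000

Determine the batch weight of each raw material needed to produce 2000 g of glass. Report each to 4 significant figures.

Batch per 2000 g glass:
  barium carbonate: 173.4 g
  lithium carbonate: 258.0 g
  Mg3Si4O10(OH)2: 1539 g
  magnesite: 111.1 g
  wollastonite: 247.4 g
Total batch = 2329 g; LOI loss = 328.6 g; yield = 85.89%

In-progress results appear, with 4-significant-digit rounding, at each printed step; all internal work holds exact precision end to end; exactly one rounding goes into every reported number; all derived quantities (yield, totals, glass mass, five oxide percentages, ignition loss) are re-derived at full precision from the batch weights on 2000 g of glass as set out in question or answer.
Per-oxide target masses for 2000 g glass:
  MgO: 27.05% × 2000 = 541.0 g
  CaO: 5.896% × 2000 = 117.9 g
  BaO: 6.709% × 2000 = 134.2 g
  Li2O: 5.161% × 2000 = 103.2 g
  SiO2: 55.18% × 2000 = 1104 g
Per-oxide balance check on the weights just shown, on the stated basis (delivered sums recover each target net of answer rounding effects):
  MgO: 1539·0.3167 + 111.1·0.4833 = 541.1 g (target 541.0 g)
  CaO: 247.4·0.4767 = 117.9 g (target 117.9 g)
  BaO: 173.4·0.7739 = 134.2 g (target 134.2 g)
  Li2O: 258.0·0.4001 = 103.2 g (target 103.2 g)
  SiO2: 1539·0.6336 + 247.4·0.5203 = 1104 g (target 1104 g)
Glass-mass closure: Σ batch − LOI loss = 2000 g (oxide target masses add up to 2000 g; with the basis standing at 2000 g — deltas are rounding alone).
Whole-batch sum: Σ batch = 2329 g; LOI loss = Σ batch·LOI = 328.6 g; as yield: glass ÷ batch → 85.89%.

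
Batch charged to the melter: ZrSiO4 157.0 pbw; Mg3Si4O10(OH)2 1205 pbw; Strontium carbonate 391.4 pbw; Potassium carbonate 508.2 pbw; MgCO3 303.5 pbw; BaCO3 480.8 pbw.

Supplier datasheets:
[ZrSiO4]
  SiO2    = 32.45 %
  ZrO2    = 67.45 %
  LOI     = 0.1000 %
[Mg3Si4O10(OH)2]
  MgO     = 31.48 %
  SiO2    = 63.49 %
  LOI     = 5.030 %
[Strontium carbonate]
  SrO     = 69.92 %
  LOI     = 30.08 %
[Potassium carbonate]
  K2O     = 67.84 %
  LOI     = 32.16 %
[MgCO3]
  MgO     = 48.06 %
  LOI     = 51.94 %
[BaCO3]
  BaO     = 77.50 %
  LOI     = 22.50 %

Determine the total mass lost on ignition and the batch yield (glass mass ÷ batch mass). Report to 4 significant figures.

LOI loss = 607.8 pbw; glass = 2438 pbw; yield = 80.05%

In-progress results are displayed, with 4-significant-figure rounding, within the worked lines. The working math keeps exact precision in all steps. Each reported figure is rounded a single time. The derived quantities are carried in full float precision (LOI, the six compositions, the yield, totals, glass mass) from the weighed amounts at 2438 pbw of glass as given in question or answer.
Each material's LOI contribution:
  ZrSiO4: 157.0 × 0.001000 = 0.1570 pbw
  Mg3Si4O10(OH)2: 1205 × 0.05030 = 60.61 pbw
  Strontium carbonate: 391.4 × 0.3008 = 117.7 pbw
  Potassium carbonate: 508.2 × 0.3216 = 163.4 pbw
  MgCO3: 303.5 × 0.5194 = 157.6 pbw
  BaCO3: 480.8 × 0.2250 = 108.2 pbw
Total LOI = 607.8 pbw
Glass = batch − LOI = 3046 − 607.8 = 2438 pbw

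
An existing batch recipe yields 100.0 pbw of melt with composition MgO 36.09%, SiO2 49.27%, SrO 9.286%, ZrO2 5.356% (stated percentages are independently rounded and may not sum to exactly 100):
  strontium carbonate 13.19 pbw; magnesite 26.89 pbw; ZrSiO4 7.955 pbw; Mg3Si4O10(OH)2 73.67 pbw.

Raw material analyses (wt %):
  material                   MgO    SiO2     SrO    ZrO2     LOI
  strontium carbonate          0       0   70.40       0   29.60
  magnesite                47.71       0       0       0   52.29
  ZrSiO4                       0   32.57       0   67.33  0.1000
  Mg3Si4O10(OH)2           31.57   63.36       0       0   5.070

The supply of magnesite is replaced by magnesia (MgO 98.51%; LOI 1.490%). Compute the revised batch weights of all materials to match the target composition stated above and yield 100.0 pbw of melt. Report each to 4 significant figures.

The working math holds full precision from start to finish; mid-chain values are shown, rounded to four significant digits, within the worked lines — each reported value includes exactly one rounding. The derived quantities are recomputed starting from the weights at 100.0 pbw of glass at full precision (the yield, net glass mass, the totals, LOI, four oxide percentages), precisely as stated by the problem or the answer.
Oxide-by-oxide targets in 100.0 pbw melt:
  MgO: 36.09% × 100.0 = 36.09 pbw
  SiO2: 49.27% × 100.0 = 49.27 pbw
  SrO: 9.286% × 100.0 = 9.286 pbw
  ZrO2: 5.356% × 100.0 = 5.356 pbw
Per-oxide balance check using the reported weights, under the basis named above (each sum matches its target mass inside rounding margins):
  MgO: 13.03·0.9851 + 73.67·0.3157 = 36.09 pbw (target 36.09 pbw)
  SiO2: 7.955·0.3257 + 73.67·0.6336 = 49.27 pbw (target 49.27 pbw)
  SrO: 13.19·0.7040 = 9.286 pbw (target 9.286 pbw)
  ZrO2: 7.955·0.6733 = 5.356 pbw (target 5.356 pbw)
Glass-mass sanity pass: Σ batch − LOI loss = 100.0 pbw (the Σ of target masses is 100.0 pbw; versus the stated basis of 100.0 pbw — gaps are rounding artifacts).
Total batch = Σ batch = 107.8 pbw; LOI loss = Σ batch·LOI = 7.841 pbw; yield, glass over the total, = 92.73%.

Revised batch per 100.0 pbw melt:
  strontium carbonate: 13.19 pbw
  magnesia: 13.03 pbw
  ZrSiO4: 7.955 pbw
  Mg3Si4O10(OH)2: 73.67 pbw
Total batch = 107.8 pbw; LOI loss = 7.841 pbw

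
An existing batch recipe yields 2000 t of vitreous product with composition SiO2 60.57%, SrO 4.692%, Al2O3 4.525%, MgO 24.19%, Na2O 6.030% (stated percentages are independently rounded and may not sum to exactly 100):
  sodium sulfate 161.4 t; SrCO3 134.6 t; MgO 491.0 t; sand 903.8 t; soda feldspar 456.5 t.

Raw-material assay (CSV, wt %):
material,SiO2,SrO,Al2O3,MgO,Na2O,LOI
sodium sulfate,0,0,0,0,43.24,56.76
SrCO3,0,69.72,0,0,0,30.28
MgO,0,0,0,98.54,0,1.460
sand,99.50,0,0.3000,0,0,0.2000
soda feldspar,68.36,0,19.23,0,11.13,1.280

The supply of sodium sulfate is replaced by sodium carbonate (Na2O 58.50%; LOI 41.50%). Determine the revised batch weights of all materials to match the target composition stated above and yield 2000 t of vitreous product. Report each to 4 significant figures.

The whole derivation carries full precision in every operation. Intermediates are printed rounded to 4 significant digits on the page — a single rounding produces each reported result; the derived quantities, including totals, net glass mass, LOI, the five compositions, the yield, are recomputed starting from the weights at 2000 t of glass in full float precision, as given in question or answer.
Per-oxide target masses for 2000 t vitreous product:
  SiO2: 60.57% × 2000 = 1211 t
  SrO: 4.692% × 2000 = 93.84 t
  Al2O3: 4.525% × 2000 = 90.50 t
  MgO: 24.19% × 2000 = 483.8 t
  Na2O: 6.030% × 2000 = 120.6 t
Oxide-by-oxide audit using the reported weights, at the basis given (sum by sum, the targets are met modulo rounding of the values):
  SiO2: 903.8·0.9950 + 456.5·0.6836 = 1211 t (target 1211 t)
  SrO: 134.6·0.6972 = 93.84 t (target 93.84 t)
  Al2O3: 903.8·0.003000 + 456.5·0.1923 = 90.50 t (target 90.50 t)
  MgO: 491.0·0.9854 = 483.8 t (target 483.8 t)
  Na2O: 119.3·0.5850 + 456.5·0.1113 = 120.6 t (target 120.6 t)
Mass balance on the glass: total batch − LOI = 2000 t (per-oxide target masses sum to 2000 t; with the basis standing at 2000 t — any gap is answer rounding).
Adding the batch up: Σ batch = 2105 t; ignition loss, Σ(batch × LOI) = 105.1 t; as yield: glass ÷ batch → 95.01%.

Revised batch per 2000 t vitreous product:
  sodium carbonate: 119.3 t
  SrCO3: 134.6 t
  MgO: 491.0 t
  sand: 903.8 t
  soda feldspar: 456.5 t
Total batch = 2105 t; LOI loss = 105.1 t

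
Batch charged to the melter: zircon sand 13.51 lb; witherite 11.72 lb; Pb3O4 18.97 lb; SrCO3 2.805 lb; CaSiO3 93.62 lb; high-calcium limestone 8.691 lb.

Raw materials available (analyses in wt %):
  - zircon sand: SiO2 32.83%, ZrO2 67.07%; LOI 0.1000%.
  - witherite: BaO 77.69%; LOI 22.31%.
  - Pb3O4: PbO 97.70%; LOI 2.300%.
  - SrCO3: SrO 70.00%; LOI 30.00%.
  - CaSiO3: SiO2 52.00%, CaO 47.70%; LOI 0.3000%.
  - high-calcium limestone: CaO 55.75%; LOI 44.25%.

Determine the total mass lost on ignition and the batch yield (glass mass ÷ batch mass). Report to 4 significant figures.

Mid-chain values are shown, rounded to 4 significant figures, alongside each step; all arithmetic runs at full precision through every step. Every reported figure undergoes a single rounding — the derived quantities, which include ignition loss, the totals, six oxide percentages, the yield, glass mass, are rebuilt in full precision, as set out in the problem or the answer, using the weight values per 141.3 lb of glass.
Loss on ignition, line by line:
  zircon sand: 13.51 × 0.001000 = 0.01351 lb
  witherite: 11.72 × 0.2231 = 2.615 lb
  Pb3O4: 18.97 × 0.02300 = 0.4363 lb
  SrCO3: 2.805 × 0.3000 = 0.8415 lb
  CaSiO3: 93.62 × 0.003000 = 0.2809 lb
  high-calcium limestone: 8.691 × 0.4425 = 3.846 lb
Total LOI = 8.033 lb
Glass = batch − LOI = 149.3 − 8.033 = 141.3 lb

LOI loss = 8.033 lb; glass = 141.3 lb; yield = 94.62%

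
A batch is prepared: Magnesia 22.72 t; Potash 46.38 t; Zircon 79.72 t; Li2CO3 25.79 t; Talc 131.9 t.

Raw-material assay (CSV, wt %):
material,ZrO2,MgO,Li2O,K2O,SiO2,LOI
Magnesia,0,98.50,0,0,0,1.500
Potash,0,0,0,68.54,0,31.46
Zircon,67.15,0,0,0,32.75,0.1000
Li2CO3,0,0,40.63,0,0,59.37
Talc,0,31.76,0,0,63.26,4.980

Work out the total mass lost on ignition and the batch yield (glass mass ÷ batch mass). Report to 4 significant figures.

Each numeric step holds full float precision at all times. Values along the way are printed, rounded to four significant figures, within the worked lines — every reported number is rounded only once; derived quantities, which include ignition loss, the five compositions, yield, the totals, glass mass, are rebuilt at exact precision, as given in question or answer, starting from the weights at 269.6 t of glass.
LOI of each material in turn:
  Magnesia: 22.72 × 0.01500 = 0.3408 t
  Potash: 46.38 × 0.3146 = 14.59 t
  Zircon: 79.72 × 0.001000 = 0.07972 t
  Li2CO3: 25.79 × 0.5937 = 15.31 t
  Talc: 131.9 × 0.04980 = 6.569 t
Total LOI = 36.89 t
Glass = batch − LOI = 306.5 − 36.89 = 269.6 t

LOI loss = 36.89 t; glass = 269.6 t; yield = 87.96%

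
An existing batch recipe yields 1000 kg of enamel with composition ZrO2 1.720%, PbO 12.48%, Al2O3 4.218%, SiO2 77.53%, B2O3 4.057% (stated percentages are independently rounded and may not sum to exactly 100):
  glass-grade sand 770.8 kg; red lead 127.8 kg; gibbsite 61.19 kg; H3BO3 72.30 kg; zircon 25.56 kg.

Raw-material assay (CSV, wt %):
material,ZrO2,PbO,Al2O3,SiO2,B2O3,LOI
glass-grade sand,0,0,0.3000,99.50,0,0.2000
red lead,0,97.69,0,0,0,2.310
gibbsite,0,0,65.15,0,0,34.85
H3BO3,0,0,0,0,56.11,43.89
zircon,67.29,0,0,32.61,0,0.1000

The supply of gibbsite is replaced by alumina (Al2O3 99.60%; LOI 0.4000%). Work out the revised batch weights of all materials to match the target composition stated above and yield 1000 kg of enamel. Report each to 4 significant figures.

Revised batch per 1000 kg enamel:
  glass-grade sand: 770.8 kg
  red lead: 127.8 kg
  alumina: 40.03 kg
  H3BO3: 72.30 kg
  zircon: 25.56 kg
Total batch = 1036 kg; LOI loss = 36.41 kg

Working values are printed rounded to 4 significant digits when written out. Each numeric step carries full precision end to end. A single rounding produces every reported number — all derived quantities, including yield, the totals, glass mass, five oxide percentages, LOI, are re-derived using the weight values at 1000 kg of glass in exact precision as given in the problem or answer text.
Target masses of each oxide per 1000 kg enamel:
  ZrO2: 1.720% × 1000 = 17.20 kg
  PbO: 12.48% × 1000 = 124.8 kg
  Al2O3: 4.218% × 1000 = 42.18 kg
  SiO2: 77.53% × 1000 = 775.3 kg
  B2O3: 4.057% × 1000 = 40.57 kg
Per-oxide balance check using the reported weights, per the basis as stated (delivered sums recover each target inside rounding margins):
  ZrO2: 25.56·0.6729 = 17.20 kg (target 17.20 kg)
  PbO: 127.8·0.9769 = 124.8 kg (target 124.8 kg)
  Al2O3: 770.8·0.003000 + 40.03·0.9960 = 42.18 kg (target 42.18 kg)
  SiO2: 770.8·0.9950 + 25.56·0.3261 = 775.3 kg (target 775.3 kg)
  B2O3: 72.30·0.5611 = 40.57 kg (target 40.57 kg)
Glass-mass closure: batch Σ − ignition loss = 1000 kg (targets for the oxides total 1000 kg; with the basis standing at 1000 kg — deltas are rounding alone).
Whole-batch sum: Σ batch = 1036 kg; the LOI term Σ batch·LOI equals 36.41 kg; yield, glass over the total, = 96.49%.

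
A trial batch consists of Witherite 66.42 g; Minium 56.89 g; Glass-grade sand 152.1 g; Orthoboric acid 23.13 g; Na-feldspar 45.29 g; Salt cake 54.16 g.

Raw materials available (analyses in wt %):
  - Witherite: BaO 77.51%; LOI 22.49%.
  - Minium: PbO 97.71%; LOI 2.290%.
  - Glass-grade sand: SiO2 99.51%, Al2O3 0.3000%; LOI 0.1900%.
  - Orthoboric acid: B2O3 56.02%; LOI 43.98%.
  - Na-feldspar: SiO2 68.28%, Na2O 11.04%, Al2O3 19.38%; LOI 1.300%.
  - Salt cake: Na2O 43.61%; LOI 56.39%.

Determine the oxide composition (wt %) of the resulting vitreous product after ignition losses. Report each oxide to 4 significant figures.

Glass mass = 340.2 g (batch 398.0 − LOI 57.83).
Composition: SiO2 53.59%, B2O3 3.809%, BaO 15.13%, Na2O 8.413%, Al2O3 2.714%, PbO 16.34%

Rounding to 4 significant digits extends to every intermediate as shown; full precision is maintained in all steps. A single rounding yields each reported number; all derived quantities are rebuilt in full precision (the six compositions, the totals, ignition loss, net glass mass, the yield) from the batch weights at 340.2 g of glass as they appear in question or answer.
Mass of each oxide from the mix:
  SiO2: 152.1·0.9951 + 45.29·0.6828 = 182.3 g
  B2O3: 23.13·0.5602 = 12.96 g
  BaO: 66.42·0.7751 = 51.48 g
  Na2O: 45.29·0.1104 + 54.16·0.4361 = 28.62 g
  Al2O3: 152.1·0.003000 + 45.29·0.1938 = 9.234 g
  PbO: 56.89·0.9771 = 55.59 g
LOI: 66.42·0.2249 + 56.89·0.02290 + 152.1·0.001900 + 23.13·0.4398 + 45.29·0.01300 + 54.16·0.5639 = 57.83 g
The glass mass, total less LOI, = 398.0 − 57.83 = 340.2 g (the oxide masses sum to this)
oxide / glass × 100 gives the wt %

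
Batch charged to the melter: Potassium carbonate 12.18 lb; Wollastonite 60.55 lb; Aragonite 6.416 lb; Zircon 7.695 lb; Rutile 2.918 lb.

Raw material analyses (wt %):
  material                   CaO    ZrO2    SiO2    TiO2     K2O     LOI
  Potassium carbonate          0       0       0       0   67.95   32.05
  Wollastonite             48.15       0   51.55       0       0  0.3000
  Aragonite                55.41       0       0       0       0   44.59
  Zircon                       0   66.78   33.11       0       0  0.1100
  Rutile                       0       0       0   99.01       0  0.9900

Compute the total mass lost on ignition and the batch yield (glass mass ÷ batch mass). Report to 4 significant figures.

Working values are shown, with 4-significant-figure rounding, on the page — all internal work holds full precision throughout; each reported result takes a single rounding; derived quantities (totals, five oxide percentages, the yield, LOI, glass mass) are carried using the weight values for 82.78 lb of glass in full float precision as they appear in the question or the answer.
Each material's LOI contribution:
  Potassium carbonate: 12.18 × 0.3205 = 3.904 lb
  Wollastonite: 60.55 × 0.003000 = 0.1817 lb
  Aragonite: 6.416 × 0.4459 = 2.861 lb
  Zircon: 7.695 × 0.001100 = 0.008465 lb
  Rutile: 2.918 × 0.009900 = 0.02889 lb
Total LOI = 6.984 lb
Glass = batch − LOI = 89.76 − 6.984 = 82.78 lb

LOI loss = 6.984 lb; glass = 82.78 lb; yield = 92.22%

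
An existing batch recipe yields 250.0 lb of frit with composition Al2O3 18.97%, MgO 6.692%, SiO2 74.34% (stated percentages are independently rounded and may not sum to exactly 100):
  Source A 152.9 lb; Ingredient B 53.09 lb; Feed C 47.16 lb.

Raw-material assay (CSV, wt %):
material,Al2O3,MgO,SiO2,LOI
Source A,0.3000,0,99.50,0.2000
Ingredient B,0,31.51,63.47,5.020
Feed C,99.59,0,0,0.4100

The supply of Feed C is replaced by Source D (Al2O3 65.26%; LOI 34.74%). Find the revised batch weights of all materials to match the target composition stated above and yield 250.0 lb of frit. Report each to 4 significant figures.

Revised batch per 250.0 lb frit:
  Source A: 152.9 lb
  Ingredient B: 53.09 lb
  Source D: 71.97 lb
Total batch = 278.0 lb; LOI loss = 27.97 lb

The intermediate values are rounded to four significant figures when quoted; every computation maintains full float precision at every stage — every reported result is rounded a single time; all derived quantities are re-derived from the weighed amounts for 250.0 lb of glass in full float precision (the totals, yield, net glass mass, three oxide percentages, ignition loss), as given in the question or the answer.
Target masses of each oxide per 250.0 lb frit:
  Al2O3: 18.97% × 250.0 = 47.42 lb
  MgO: 6.692% × 250.0 = 16.73 lb
  SiO2: 74.34% × 250.0 = 185.8 lb
Mass-balance tally per oxide with the batch weights as given, versus the basis set out (oxide sums agree with the targets within answer rounding):
  Al2O3: 152.9·0.003000 + 71.97·0.6526 = 47.43 lb (target 47.42 lb)
  MgO: 53.09·0.3151 = 16.73 lb (target 16.73 lb)
  SiO2: 152.9·0.9950 + 53.09·0.6347 = 185.8 lb (target 185.8 lb)
Glass-mass sanity pass: Σ batch − LOI loss = 250.0 lb (the Σ of target masses is 250.0 lb; basis as stated: 250.0 lb — a pure rounding effect).
Batch grand total — Σ batch = 278.0 lb; loss to ignition Σ batch·LOI = 27.97 lb; yield, glass over the total, = 89.94%.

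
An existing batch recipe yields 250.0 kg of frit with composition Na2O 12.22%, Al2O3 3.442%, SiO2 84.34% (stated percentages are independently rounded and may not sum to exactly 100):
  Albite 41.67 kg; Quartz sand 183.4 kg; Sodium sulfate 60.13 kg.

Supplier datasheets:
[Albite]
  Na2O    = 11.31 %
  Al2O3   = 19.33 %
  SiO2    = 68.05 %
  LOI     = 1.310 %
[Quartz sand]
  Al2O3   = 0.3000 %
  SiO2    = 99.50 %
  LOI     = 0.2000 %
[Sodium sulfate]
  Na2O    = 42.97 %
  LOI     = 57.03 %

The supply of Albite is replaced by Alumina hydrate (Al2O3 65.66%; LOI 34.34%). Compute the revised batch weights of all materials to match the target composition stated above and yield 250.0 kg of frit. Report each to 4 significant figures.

Exact precision is kept from start to finish. Values along the way are shown, with 4-significant-figure rounding, across the worked steps; each reported result takes exactly one rounding. Derived quantities, including the yield, net glass mass, ignition loss, three oxide percentages, the totals, are computed from the weighed amounts for 250.0 kg of glass in full precision as set out in question or answer.
Oxide mass targets, per 250.0 kg frit:
  Na2O: 12.22% × 250.0 = 30.55 kg
  Al2O3: 3.442% × 250.0 = 8.605 kg
  SiO2: 84.34% × 250.0 = 210.8 kg
Per-oxide balance check using the reported weights, per the basis as stated (sums match the target masses modulo rounding of the values):
  Na2O: 71.10·0.4297 = 30.55 kg (target 30.55 kg)
  Al2O3: 12.14·0.6566 + 211.9·0.003000 = 8.607 kg (target 8.605 kg)
  SiO2: 211.9·0.9950 = 210.8 kg (target 210.8 kg)
Auditing the glass mass value: total charge less LOI = 250.0 kg (per-oxide target masses sum to 250.0 kg; basis as stated: 250.0 kg — rounding explains the deltas).
Batch grand total — Σ batch = 295.1 kg; LOI removed, Σ of batch·LOI: 45.14 kg; glass ÷ batch gives a yield of 84.71%.

Revised batch per 250.0 kg frit:
  Alumina hydrate: 12.14 kg
  Quartz sand: 211.9 kg
  Sodium sulfate: 71.10 kg
Total batch = 295.1 kg; LOI loss = 45.14 kg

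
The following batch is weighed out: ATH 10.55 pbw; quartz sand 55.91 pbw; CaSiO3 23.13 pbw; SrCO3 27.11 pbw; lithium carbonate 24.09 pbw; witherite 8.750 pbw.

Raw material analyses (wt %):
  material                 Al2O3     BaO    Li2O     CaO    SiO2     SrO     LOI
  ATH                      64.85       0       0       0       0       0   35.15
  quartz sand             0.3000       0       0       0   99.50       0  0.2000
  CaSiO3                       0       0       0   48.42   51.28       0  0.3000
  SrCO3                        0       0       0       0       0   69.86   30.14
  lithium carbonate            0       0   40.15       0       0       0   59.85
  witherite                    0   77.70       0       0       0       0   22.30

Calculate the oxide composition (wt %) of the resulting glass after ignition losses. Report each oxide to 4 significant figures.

Glass mass = 121.1 pbw (batch 149.5 − LOI 28.43).
Composition: Al2O3 5.788%, BaO 5.614%, Li2O 7.986%, CaO 9.247%, SiO2 55.73%, SrO 15.64%

Intermediates appear, with 4-significant-digit rounding, at each printed step — each numeric step runs at exact precision throughout — exactly one rounding is applied to every reported value. All derived quantities, which include glass mass, LOI, six oxide percentages, totals, the yield, are re-derived in full precision, exactly as printed in question or answer, using the weight values per 121.1 pbw of glass.
Delivered oxide masses:
  Al2O3: 10.55·0.6485 + 55.91·0.003000 = 7.009 pbw
  BaO: 8.750·0.7770 = 6.799 pbw
  Li2O: 24.09·0.4015 = 9.672 pbw
  CaO: 23.13·0.4842 = 11.20 pbw
  SiO2: 55.91·0.9950 + 23.13·0.5128 = 67.49 pbw
  SrO: 27.11·0.6986 = 18.94 pbw
LOI: 10.55·0.3515 + 55.91·0.002000 + 23.13·0.003000 + 27.11·0.3014 + 24.09·0.5985 + 8.750·0.2230 = 28.43 pbw
Resulting glass, batch − LOI: 149.5 − 28.43 = 121.1 pbw (matching Σ of the oxides)
oxide / glass × 100 gives the wt %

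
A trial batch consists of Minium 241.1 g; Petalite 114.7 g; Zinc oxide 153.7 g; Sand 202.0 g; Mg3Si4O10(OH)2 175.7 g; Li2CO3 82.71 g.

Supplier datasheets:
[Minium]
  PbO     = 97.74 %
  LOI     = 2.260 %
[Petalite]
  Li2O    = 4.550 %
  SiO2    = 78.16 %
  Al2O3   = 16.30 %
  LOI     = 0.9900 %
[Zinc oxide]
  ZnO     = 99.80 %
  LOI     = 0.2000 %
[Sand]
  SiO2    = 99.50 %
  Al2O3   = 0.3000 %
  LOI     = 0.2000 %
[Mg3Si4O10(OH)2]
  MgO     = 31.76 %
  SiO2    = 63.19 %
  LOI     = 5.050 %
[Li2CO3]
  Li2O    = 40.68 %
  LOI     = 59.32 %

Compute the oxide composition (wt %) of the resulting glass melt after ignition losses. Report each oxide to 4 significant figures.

Rounding to four significant figures applies to each mid-chain value as printed. The whole derivation maintains full float precision throughout; every reported result undergoes a single rounding; the derived quantities (six oxide percentages, the yield, net glass mass, ignition loss, the totals) are re-derived in exact precision using the weight values on 904.7 g of glass, exactly as printed in problem or answer.
What the batch supplies per oxide:
  MgO: 175.7·0.3176 = 55.80 g
  Li2O: 114.7·0.04550 + 82.71·0.4068 = 38.87 g
  ZnO: 153.7·0.9980 = 153.4 g
  SiO2: 114.7·0.7816 + 202.0·0.9950 + 175.7·0.6319 = 401.7 g
  Al2O3: 114.7·0.1630 + 202.0·0.003000 = 19.30 g
  PbO: 241.1·0.9774 = 235.7 g
LOI: 241.1·0.02260 + 114.7·0.009900 + 153.7·0.002000 + 202.0·0.002000 + 175.7·0.05050 + 82.71·0.5932 = 65.23 g
The glass mass, total less LOI, = 969.9 − 65.23 = 904.7 g (= the summed oxide contributions)
wt %: oxide over glass, times 100

Glass mass = 904.7 g (batch 969.9 − LOI 65.23).
Composition: MgO 6.168%, Li2O 4.296%, ZnO 16.96%, SiO2 44.40%, Al2O3 2.134%, PbO 26.05%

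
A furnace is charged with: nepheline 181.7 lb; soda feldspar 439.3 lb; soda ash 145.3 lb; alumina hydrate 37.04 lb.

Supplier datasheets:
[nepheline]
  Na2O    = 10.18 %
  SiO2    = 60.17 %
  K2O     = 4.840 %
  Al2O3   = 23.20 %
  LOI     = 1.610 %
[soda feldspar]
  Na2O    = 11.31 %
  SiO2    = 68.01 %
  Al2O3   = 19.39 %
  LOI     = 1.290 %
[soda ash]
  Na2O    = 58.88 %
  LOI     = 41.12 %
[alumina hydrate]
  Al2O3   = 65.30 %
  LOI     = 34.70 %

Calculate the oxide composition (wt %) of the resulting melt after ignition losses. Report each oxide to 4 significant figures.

Glass mass = 722.1 lb (batch 803.3 − LOI 81.19).
Composition: Na2O 21.29%, SiO2 56.51%, K2O 1.218%, Al2O3 20.98%

Full float precision is kept through every step; values along the way are shown (rounded to 4 significant figures) within the worked lines — exactly one rounding lands on every reported value. The derived quantities, including LOI, four oxide percentages, net glass mass, totals, yield, are rebuilt from the weighed amounts for 722.1 lb of glass at exact precision, exactly as shown in the problem or answer text.
Mass of each oxide from the mix:
  Na2O: 181.7·0.1018 + 439.3·0.1131 + 145.3·0.5888 = 153.7 lb
  SiO2: 181.7·0.6017 + 439.3·0.6801 = 408.1 lb
  K2O: 181.7·0.04840 = 8.794 lb
  Al2O3: 181.7·0.2320 + 439.3·0.1939 + 37.04·0.6530 = 151.5 lb
LOI: 181.7·0.01610 + 439.3·0.01290 + 145.3·0.4112 + 37.04·0.3470 = 81.19 lb
batch − LOI leaves glass = 803.3 − 81.19 = 722.1 lb (= the summed oxide contributions)
percent by weight: oxide/glass ×100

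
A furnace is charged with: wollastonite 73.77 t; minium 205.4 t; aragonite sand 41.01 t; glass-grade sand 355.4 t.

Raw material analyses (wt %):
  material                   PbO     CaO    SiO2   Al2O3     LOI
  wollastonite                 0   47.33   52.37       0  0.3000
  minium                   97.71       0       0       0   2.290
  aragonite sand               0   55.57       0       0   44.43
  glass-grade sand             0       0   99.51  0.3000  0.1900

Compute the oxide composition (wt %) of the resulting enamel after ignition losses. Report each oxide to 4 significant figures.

Glass mass = 651.8 t (batch 675.6 − LOI 23.82).
Composition: PbO 30.79%, CaO 8.854%, SiO2 60.19%, Al2O3 0.1636%

Values along the way are displayed, rounded to four significant digits, between the steps — all arithmetic keeps full float precision all the way through — each reported value takes a single rounding; all derived quantities (the totals, ignition loss, glass mass, the four compositions, yield) are carried from the weighed amounts on 651.8 t of glass at full precision, as quoted within problem or answer.
What the batch supplies per oxide:
  PbO: 205.4·0.9771 = 200.7 t
  CaO: 73.77·0.4733 + 41.01·0.5557 = 57.70 t
  SiO2: 73.77·0.5237 + 355.4·0.9951 = 392.3 t
  Al2O3: 355.4·0.003000 = 1.066 t
LOI: 73.77·0.003000 + 205.4·0.02290 + 41.01·0.4443 + 355.4·0.001900 = 23.82 t
Resulting glass, batch − LOI: 675.6 − 23.82 = 651.8 t (consistent with Σ oxide mass)
percent by weight: oxide/glass ×100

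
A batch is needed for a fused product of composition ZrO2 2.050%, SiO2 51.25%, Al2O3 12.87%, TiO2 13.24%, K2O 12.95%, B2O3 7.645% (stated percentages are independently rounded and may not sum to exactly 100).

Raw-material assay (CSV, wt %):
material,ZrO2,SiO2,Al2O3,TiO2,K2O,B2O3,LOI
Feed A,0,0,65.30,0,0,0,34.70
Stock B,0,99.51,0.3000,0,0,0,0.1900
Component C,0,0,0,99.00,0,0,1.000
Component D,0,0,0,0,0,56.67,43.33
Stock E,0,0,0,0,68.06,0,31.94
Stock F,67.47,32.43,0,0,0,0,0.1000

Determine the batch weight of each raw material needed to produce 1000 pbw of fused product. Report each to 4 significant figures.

Batch per 1000 pbw fused product:
  Feed A: 194.8 pbw
  Stock B: 505.1 pbw
  Component C: 133.7 pbw
  Component D: 134.9 pbw
  Stock E: 190.3 pbw
  Stock F: 30.38 pbw
Total batch = 1189 pbw; LOI loss = 189.2 pbw; yield = 84.09%

Values along the way are displayed (rounded to four significant digits) in the printout; each numeric step runs at full precision in every operation — exactly one rounding goes into each reported number — all derived quantities (the totals, LOI, the six compositions, net glass mass, the yield) are computed using the weight values for 1000 pbw of glass in full float precision as they appear in question or answer.
Target oxide masses per 1000 pbw fused product:
  ZrO2: 2.050% × 1000 = 20.50 pbw
  SiO2: 51.25% × 1000 = 512.5 pbw
  Al2O3: 12.87% × 1000 = 128.7 pbw
  TiO2: 13.24% × 1000 = 132.4 pbw
  K2O: 12.95% × 1000 = 129.5 pbw
  B2O3: 7.645% × 1000 = 76.45 pbw
Mass-balance tally per oxide given the weights on record, against the basis in use (target by target, the sums agree inside rounding margins):
  ZrO2: 30.38·0.6747 = 20.50 pbw (target 20.50 pbw)
  SiO2: 505.1·0.9951 + 30.38·0.3243 = 512.5 pbw (target 512.5 pbw)
  Al2O3: 194.8·0.6530 + 505.1·0.003000 = 128.7 pbw (target 128.7 pbw)
  TiO2: 133.7·0.9900 = 132.4 pbw (target 132.4 pbw)
  K2O: 190.3·0.6806 = 129.5 pbw (target 129.5 pbw)
  B2O3: 134.9·0.5667 = 76.45 pbw (target 76.45 pbw)
Mass balance on the glass: total batch − LOI = 1000 pbw (oxide target masses add up to 1000 pbw; against the stated basis, 1000 pbw — rounding explains the deltas).
Batch total: Σ batch = 1189 pbw; LOI removed, Σ of batch·LOI: 189.2 pbw; yield = glass ÷ total batch = 84.09%.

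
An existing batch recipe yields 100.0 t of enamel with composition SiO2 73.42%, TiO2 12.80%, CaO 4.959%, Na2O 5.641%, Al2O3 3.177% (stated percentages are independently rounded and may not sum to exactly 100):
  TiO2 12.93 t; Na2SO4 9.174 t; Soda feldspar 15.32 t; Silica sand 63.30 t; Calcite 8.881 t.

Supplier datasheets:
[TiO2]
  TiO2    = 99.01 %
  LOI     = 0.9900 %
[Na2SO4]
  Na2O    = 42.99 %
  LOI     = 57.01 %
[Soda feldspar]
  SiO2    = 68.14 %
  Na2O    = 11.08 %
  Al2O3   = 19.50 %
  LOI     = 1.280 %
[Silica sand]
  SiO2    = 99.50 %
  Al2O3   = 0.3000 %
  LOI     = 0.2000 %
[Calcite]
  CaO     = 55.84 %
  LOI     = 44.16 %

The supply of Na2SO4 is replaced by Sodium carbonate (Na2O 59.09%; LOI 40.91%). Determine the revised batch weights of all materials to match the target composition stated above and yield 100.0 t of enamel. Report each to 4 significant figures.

Revised batch per 100.0 t enamel:
  TiO2: 12.93 t
  Sodium carbonate: 6.674 t
  Soda feldspar: 15.32 t
  Silica sand: 63.30 t
  Calcite: 8.881 t
Total batch = 107.1 t; LOI loss = 7.103 t

Working values are printed, with 4-significant-digit rounding, on the page; every computation keeps exact precision in all steps — every reported number is rounded once only — all derived quantities (yield, totals, LOI, net glass mass, the five compositions) are carried from the batch weights on 100.0 t of glass at exact precision as given in either problem or answer.
Per-oxide target masses for 100.0 t enamel:
  SiO2: 73.42% × 100.0 = 73.42 t
  TiO2: 12.80% × 100.0 = 12.80 t
  CaO: 4.959% × 100.0 = 4.959 t
  Na2O: 5.641% × 100.0 = 5.641 t
  Al2O3: 3.177% × 100.0 = 3.177 t
Verifying the oxide balance working from each reported weight, relative to the basis at hand (sums match the target masses inside rounding margins):
  SiO2: 15.32·0.6814 + 63.30·0.9950 = 73.42 t (target 73.42 t)
  TiO2: 12.93·0.9901 = 12.80 t (target 12.80 t)
  CaO: 8.881·0.5584 = 4.959 t (target 4.959 t)
  Na2O: 6.674·0.5909 + 15.32·0.1108 = 5.641 t (target 5.641 t)
  Al2O3: 15.32·0.1950 + 63.30·0.003000 = 3.177 t (target 3.177 t)
Glass mass check: batch Σ − ignition loss = 100.0 t (targets for the oxides total 100.0 t; against the stated basis, 100.0 t — deltas are rounding alone).
Batch total: Σ batch = 107.1 t; LOI loss = Σ batch·LOI = 7.103 t; yield = glass ÷ total batch = 93.37%.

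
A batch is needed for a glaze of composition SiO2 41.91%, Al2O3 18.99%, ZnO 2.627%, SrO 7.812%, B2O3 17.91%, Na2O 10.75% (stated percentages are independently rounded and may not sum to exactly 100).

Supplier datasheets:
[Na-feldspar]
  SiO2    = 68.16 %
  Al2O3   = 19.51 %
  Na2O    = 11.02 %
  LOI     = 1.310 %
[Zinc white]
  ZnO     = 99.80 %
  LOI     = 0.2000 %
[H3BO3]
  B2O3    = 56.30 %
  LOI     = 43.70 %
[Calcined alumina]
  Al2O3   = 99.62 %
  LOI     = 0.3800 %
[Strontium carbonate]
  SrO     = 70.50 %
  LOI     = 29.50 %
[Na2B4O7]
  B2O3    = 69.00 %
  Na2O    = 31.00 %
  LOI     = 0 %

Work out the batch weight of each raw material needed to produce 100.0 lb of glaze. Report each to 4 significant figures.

In-progress results appear with 4-significant-figure rounding at each printed step — the whole derivation carries full precision all the way through — each reported number takes a single rounding; derived quantities (the six compositions, LOI, the yield, the totals, glass mass) are rebuilt at full precision starting from the weights on 100.0 lb of glass exactly as printed in problem or answer.
Per-oxide target masses for 100.0 lb glaze:
  SiO2: 41.91% × 100.0 = 41.91 lb
  Al2O3: 18.99% × 100.0 = 18.99 lb
  ZnO: 2.627% × 100.0 = 2.627 lb
  SrO: 7.812% × 100.0 = 7.812 lb
  B2O3: 17.91% × 100.0 = 17.91 lb
  Na2O: 10.75% × 100.0 = 10.75 lb
Sums-versus-targets review per the reported batch figures, against the basis in use (each sum matches its target mass exact up to rounding of places):
  SiO2: 61.49·0.6816 = 41.91 lb (target 41.91 lb)
  Al2O3: 61.49·0.1951 + 7.020·0.9962 = 18.99 lb (target 18.99 lb)
  ZnO: 2.632·0.9980 = 2.627 lb (target 2.627 lb)
  SrO: 11.08·0.7050 = 7.811 lb (target 7.812 lb)
  B2O3: 16.10·0.5630 + 12.82·0.6900 = 17.91 lb (target 17.91 lb)
  Na2O: 61.49·0.1102 + 12.82·0.3100 = 10.75 lb (target 10.75 lb)
Glass mass check: batch Σ − ignition loss = 100.0 lb (targets for the oxides total 100.0 lb; versus the stated basis of 100.0 lb — gaps are rounding artifacts).
Summing the batch: Σ batch = 111.1 lb; LOI loss = Σ batch·LOI = 11.14 lb; as yield: glass ÷ batch → 89.98%.

Batch per 100.0 lb glaze:
  Na-feldspar: 61.49 lb
  Zinc white: 2.632 lb
  H3BO3: 16.10 lb
  Calcined alumina: 7.020 lb
  Strontium carbonate: 11.08 lb
  Na2B4O7: 12.82 lb
Total batch = 111.1 lb; LOI loss = 11.14 lb; yield = 89.98%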